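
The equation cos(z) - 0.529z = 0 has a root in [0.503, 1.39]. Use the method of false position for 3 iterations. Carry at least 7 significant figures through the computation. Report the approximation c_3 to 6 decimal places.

False-position update: c = (a·f(b) − b·f(a))/(f(b) − f(a)); replace the endpoint whose sign matches f(c).
f(0.503000) = 0.610053, f(1.390000) = -0.555497
step 1: c = 0.967259, f(c) = 0.055878 > 0 → new bracket [0.967259, 1.390000]
step 2: c = 1.005897, f(c) = 0.003212 > 0 → new bracket [1.005897, 1.390000]
step 3: c = 1.008105, f(c) = 0.000177 > 0 → new bracket [1.008105, 1.390000]

1.008105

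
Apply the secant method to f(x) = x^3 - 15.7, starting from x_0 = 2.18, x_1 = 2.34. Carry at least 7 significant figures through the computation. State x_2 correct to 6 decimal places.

2.528340

Secant update: x_(k+1) = x_k − f(x_k)·(x_k − x_(k-1))/(f(x_k) − f(x_(k-1))).
f(x_0) = -5.339768, f(x_1) = -2.887096
x_2 = 2.340000 - (-2.887096)·(2.340000 - 2.180000)/(-2.887096 - (-5.339768)) = 2.528340; f(x_2) = 0.462415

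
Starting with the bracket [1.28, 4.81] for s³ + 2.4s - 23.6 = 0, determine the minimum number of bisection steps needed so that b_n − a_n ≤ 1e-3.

12

Initial width b − a = 4.81 − 1.28 = 3.530000.
After n steps the width is (b−a)/2^n; need (b−a)/2^n ≤ 1e-3.
So n ≥ log₂(3.530000/1e-3) = log₂(3530.0000) ≈ 11.7855.
Hence n = 12.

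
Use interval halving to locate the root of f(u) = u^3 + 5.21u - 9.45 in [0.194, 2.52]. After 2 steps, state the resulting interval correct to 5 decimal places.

f(0.194000) = -8.431959, f(2.520000) = 19.682208 (opposite signs)
step 1: m = 1.357000, f(m) = 0.118816 > 0 → root in [0.194000, 1.357000]
step 2: m = 0.775500, f(m) = -4.943259 < 0 → root in [0.775500, 1.357000]

[0.77550, 1.35700]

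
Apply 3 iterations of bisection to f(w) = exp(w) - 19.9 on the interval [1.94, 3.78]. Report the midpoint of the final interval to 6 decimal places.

f(1.940000) = -12.941249, f(3.780000) = 23.916042 (opposite signs)
step 1: m = 2.860000, f(m) = -2.438473 < 0 → root in [2.860000, 3.780000]
step 2: m = 3.320000, f(m) = 7.760351 > 0 → root in [2.860000, 3.320000]
step 3: m = 3.090000, f(m) = 2.077078 > 0 → root in [2.860000, 3.090000]
Midpoint of [2.860000, 3.090000] = 2.975000

2.975000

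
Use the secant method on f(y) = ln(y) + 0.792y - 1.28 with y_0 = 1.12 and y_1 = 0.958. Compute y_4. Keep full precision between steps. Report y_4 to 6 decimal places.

f(y_0) = -0.279631, f(y_1) = -0.564172
y_2 = 0.958000 - (-0.564172)·(0.958000 - 1.120000)/(-0.564172 - (-0.279631)) = 1.279205; f(y_2) = -0.020631
y_3 = 1.279205 - (-0.020631)·(1.279205 - 0.958000)/(-0.020631 - (-0.564172)) = 1.291397; f(y_3) = -0.001489
y_4 = 1.291397 - (-0.001489)·(1.291397 - 1.279205)/(-0.001489 - (-0.020631)) = 1.292345; f(y_4) = -0.000004

1.292345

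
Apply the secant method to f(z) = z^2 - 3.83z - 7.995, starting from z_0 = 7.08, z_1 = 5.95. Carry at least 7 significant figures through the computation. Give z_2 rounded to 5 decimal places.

5.44793

f(z_0) = 15.015000, f(z_1) = 4.619000
z_2 = 5.950000 - (4.619000)·(5.950000 - 7.080000)/(4.619000 - (15.015000)) = 5.447935; f(z_2) = 0.819403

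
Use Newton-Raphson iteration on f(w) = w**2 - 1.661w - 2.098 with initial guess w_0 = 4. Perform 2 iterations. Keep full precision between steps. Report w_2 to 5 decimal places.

2.53125

f'(w) = 2w - 1.661
w_0 = 4.000000: f = 7.258000, f' = 6.339000 → w_1 = 4.000000 - (7.258000)/(6.339000) = 2.855024
w_1 = 2.855024: f = 1.310969, f' = 4.049049 → w_2 = 2.855024 - (1.310969)/(4.049049) = 2.531252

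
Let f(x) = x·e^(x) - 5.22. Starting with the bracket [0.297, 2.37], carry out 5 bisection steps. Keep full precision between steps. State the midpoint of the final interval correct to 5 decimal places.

1.36589

f(0.297000) = -4.820293, f(2.370000) = 20.132820 (opposite signs)
step 1: m = 1.333500, f(m) = -0.160301 < 0 → root in [1.333500, 2.370000]
step 2: m = 1.851750, f(m) = 6.577423 > 0 → root in [1.333500, 1.851750]
step 3: m = 1.592625, f(m) = 2.610361 > 0 → root in [1.333500, 1.592625]
step 4: m = 1.463062, f(m) = 1.099211 > 0 → root in [1.333500, 1.463062]
step 5: m = 1.398281, f(m) = 0.440573 > 0 → root in [1.333500, 1.398281]
Midpoint of [1.333500, 1.398281] = 1.365891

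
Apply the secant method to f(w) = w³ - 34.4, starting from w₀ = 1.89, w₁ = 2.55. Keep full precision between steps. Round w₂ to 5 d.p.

Secant update: w_(k+1) = w_k − f(w_k)·(w_k − w_(k-1))/(f(w_k) − f(w_(k-1))).
f(w_0) = -27.648731, f(w_1) = -17.818625
w_2 = 2.550000 - (-17.818625)·(2.550000 - 1.890000)/(-17.818625 - (-27.648731)) = 3.746355; f(w_2) = 18.180734

3.74635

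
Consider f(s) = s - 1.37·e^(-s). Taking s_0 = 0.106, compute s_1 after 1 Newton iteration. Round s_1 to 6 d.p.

Newton update: s ← s − f(s)/f'(s).
f'(s) = 1 + 1.37·e^(-s)
s_0 = 0.106000: f = -1.126212, f' = 2.232212 → s_1 = 0.106000 - (-1.126212)/(2.232212) = 0.610527

0.610527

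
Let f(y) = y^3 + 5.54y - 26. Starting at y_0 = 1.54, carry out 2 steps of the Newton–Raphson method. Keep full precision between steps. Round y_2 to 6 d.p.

f'(y) = 3y^2 + 5.54
y_0 = 1.540000: f = -13.816136, f' = 12.654800 → y_1 = 1.540000 - (-13.816136)/(12.654800) = 2.631770
y_1 = 2.631770: f = 6.808217, f' = 26.318646 → y_2 = 2.631770 - (6.808217)/(26.318646) = 2.373086

2.373086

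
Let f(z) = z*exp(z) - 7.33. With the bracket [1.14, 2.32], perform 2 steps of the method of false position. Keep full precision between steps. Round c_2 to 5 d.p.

1.46728

False-position update: c = (a·f(b) − b·f(a))/(f(b) − f(a)); replace the endpoint whose sign matches f(c).
f(1.140000) = -3.765484, f(2.320000) = 16.277564
step 1: c = 1.361686, f(c) = -2.015652 < 0 → new bracket [1.361686, 2.320000]
step 2: c = 1.467279, f(c) = -0.965800 < 0 → new bracket [1.467279, 2.320000]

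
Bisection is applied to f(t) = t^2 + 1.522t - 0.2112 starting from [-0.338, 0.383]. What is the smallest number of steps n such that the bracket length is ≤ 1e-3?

10

Initial width b − a = 0.383 − -0.338 = 0.721000.
After n steps the width is (b−a)/2^n; need (b−a)/2^n ≤ 1e-3.
So n ≥ log₂(0.721000/1e-3) = log₂(721.0000) ≈ 9.4939.
Hence n = 10.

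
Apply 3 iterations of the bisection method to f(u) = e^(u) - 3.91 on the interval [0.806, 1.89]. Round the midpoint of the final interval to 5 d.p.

f(0.806000) = -1.671066, f(1.890000) = 2.709369 (opposite signs)
step 1: m = 1.348000, f(m) = -0.060282 < 0 → root in [1.348000, 1.890000]
step 2: m = 1.619000, f(m) = 1.138040 > 0 → root in [1.348000, 1.619000]
step 3: m = 1.483500, f(m) = 0.498348 > 0 → root in [1.348000, 1.483500]
Midpoint of [1.348000, 1.483500] = 1.415750

1.41575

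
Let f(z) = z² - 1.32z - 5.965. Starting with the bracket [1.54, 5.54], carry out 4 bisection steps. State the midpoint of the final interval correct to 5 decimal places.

3.16500

f(1.540000) = -5.626200, f(5.540000) = 17.413800 (opposite signs)
step 1: m = 3.540000, f(m) = 1.893800 > 0 → root in [1.540000, 3.540000]
step 2: m = 2.540000, f(m) = -2.866200 < 0 → root in [2.540000, 3.540000]
step 3: m = 3.040000, f(m) = -0.736200 < 0 → root in [3.040000, 3.540000]
step 4: m = 3.290000, f(m) = 0.516300 > 0 → root in [3.040000, 3.290000]
Midpoint of [3.040000, 3.290000] = 3.165000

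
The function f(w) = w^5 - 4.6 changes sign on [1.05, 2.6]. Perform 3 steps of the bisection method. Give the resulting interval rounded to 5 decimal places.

f(1.050000) = -3.323718, f(2.600000) = 114.213760 (opposite signs)
step 1: m = 1.825000, f(m) = 15.644840 > 0 → root in [1.050000, 1.825000]
step 2: m = 1.437500, f(m) = 1.538175 > 0 → root in [1.050000, 1.437500]
step 3: m = 1.243750, f(m) = -1.623777 < 0 → root in [1.243750, 1.437500]

[1.24375, 1.43750]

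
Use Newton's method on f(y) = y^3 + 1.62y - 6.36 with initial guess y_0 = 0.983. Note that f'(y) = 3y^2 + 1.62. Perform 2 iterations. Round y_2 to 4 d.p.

y_0 = 0.983000: f = -3.817678, f' = 4.518867 → y_1 = 0.983000 - (-3.817678)/(4.518867) = 1.827831
y_1 = 1.827831: f = 2.707805, f' = 11.642896 → y_2 = 1.827831 - (2.707805)/(11.642896) = 1.595259

1.5953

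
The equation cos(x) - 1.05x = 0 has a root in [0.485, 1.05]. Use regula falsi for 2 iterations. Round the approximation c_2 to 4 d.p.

0.7165

f(0.485000) = 0.375425, f(1.050000) = -0.604929
step 1: c = 0.701366, f(c) = 0.027527 > 0 → new bracket [0.701366, 1.050000]
step 2: c = 0.716540, f(c) = 0.001716 > 0 → new bracket [0.716540, 1.050000]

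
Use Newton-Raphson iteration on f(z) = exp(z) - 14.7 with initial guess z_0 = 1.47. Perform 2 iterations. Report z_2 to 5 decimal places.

3.16275

Newton update: z ← z − f(z)/f'(z).
f'(z) = exp(z)
z_0 = 1.470000: f = -10.350765, f' = 4.349235 → z_1 = 1.470000 - (-10.350765)/(4.349235) = 3.849905
z_1 = 3.849905: f = 32.288582, f' = 46.988582 → z_2 = 3.849905 - (32.288582)/(46.988582) = 3.162747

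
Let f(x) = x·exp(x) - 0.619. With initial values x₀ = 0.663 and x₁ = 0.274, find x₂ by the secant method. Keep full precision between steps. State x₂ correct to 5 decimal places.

Secant update: x_(k+1) = x_k − f(x_k)·(x_k − x_(k-1))/(f(x_k) − f(x_(k-1))).
f(x_0) = 0.667621, f(x_1) = -0.258631
x_2 = 0.274000 - (-0.258631)·(0.274000 - 0.663000)/(-0.258631 - (0.667621)) = 0.382618; f(x_2) = -0.058037

0.38262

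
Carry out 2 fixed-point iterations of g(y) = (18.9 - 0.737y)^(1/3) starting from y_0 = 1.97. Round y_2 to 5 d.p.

y_1 = g(1.970000) = 2.593678
y_2 = g(2.593678) = 2.570700

2.57070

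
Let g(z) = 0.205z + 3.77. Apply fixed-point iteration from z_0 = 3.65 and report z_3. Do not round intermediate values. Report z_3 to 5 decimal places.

4.73273

z_1 = g(3.650000) = 4.518250
z_2 = g(4.518250) = 4.696241
z_3 = g(4.696241) = 4.732729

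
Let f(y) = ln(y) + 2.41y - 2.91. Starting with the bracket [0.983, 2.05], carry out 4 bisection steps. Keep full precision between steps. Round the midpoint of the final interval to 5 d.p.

f(0.983000) = -0.558116, f(2.050000) = 2.748340 (opposite signs)
step 1: m = 1.516500, f(m) = 1.161170 > 0 → root in [0.983000, 1.516500]
step 2: m = 1.249750, f(m) = 0.324841 > 0 → root in [0.983000, 1.249750]
step 3: m = 1.116375, f(m) = -0.109449 < 0 → root in [1.116375, 1.249750]
step 4: m = 1.183062, f(m) = 0.109287 > 0 → root in [1.116375, 1.183062]
Midpoint of [1.116375, 1.183062] = 1.149719

1.14972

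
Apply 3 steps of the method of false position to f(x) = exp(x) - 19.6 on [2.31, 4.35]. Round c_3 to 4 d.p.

f(2.310000) = -9.525575, f(4.350000) = 57.878463
step 1: c = 2.598294, f(c) = -6.159213 < 0 → new bracket [2.598294, 4.350000]
step 2: c = 2.766775, f(c) = -3.692751 < 0 → new bracket [2.766775, 4.350000]
step 3: c = 2.861729, f(c) = -2.108251 < 0 → new bracket [2.861729, 4.350000]

2.8617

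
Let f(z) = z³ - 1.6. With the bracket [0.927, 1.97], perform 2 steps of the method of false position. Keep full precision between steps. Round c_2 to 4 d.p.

1.1124

False-position update: c = (a·f(b) − b·f(a))/(f(b) − f(a)); replace the endpoint whose sign matches f(c).
f(0.927000) = -0.803402, f(1.970000) = 6.045373
step 1: c = 1.049350, f(c) = -0.444523 < 0 → new bracket [1.049350, 1.970000]
step 2: c = 1.112410, f(c) = -0.223443 < 0 → new bracket [1.112410, 1.970000]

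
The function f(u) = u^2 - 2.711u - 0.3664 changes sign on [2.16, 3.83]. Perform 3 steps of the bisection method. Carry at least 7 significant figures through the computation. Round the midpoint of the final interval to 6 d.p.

f(2.160000) = -1.556560, f(3.830000) = 3.919370 (opposite signs)
step 1: m = 2.995000, f(m) = 0.484180 > 0 → root in [2.160000, 2.995000]
step 2: m = 2.577500, f(m) = -0.710496 < 0 → root in [2.577500, 2.995000]
step 3: m = 2.786250, f(m) = -0.156735 < 0 → root in [2.786250, 2.995000]
Midpoint of [2.786250, 2.995000] = 2.890625

2.890625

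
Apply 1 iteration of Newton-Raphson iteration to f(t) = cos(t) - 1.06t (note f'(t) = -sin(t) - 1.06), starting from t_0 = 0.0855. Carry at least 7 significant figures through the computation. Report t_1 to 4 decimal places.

t_0 = 0.085500: f = 0.905717, f' = -1.145396 → t_1 = 0.085500 - (0.905717)/(-1.145396) = 0.876246

0.8762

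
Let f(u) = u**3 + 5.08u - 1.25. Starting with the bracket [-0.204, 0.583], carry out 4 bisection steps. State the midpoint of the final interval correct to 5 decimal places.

f(-0.204000) = -2.294810, f(0.583000) = 1.909795 (opposite signs)
step 1: m = 0.189500, f(m) = -0.280535 < 0 → root in [0.189500, 0.583000]
step 2: m = 0.386250, f(m) = 0.769774 > 0 → root in [0.189500, 0.386250]
step 3: m = 0.287875, f(m) = 0.236262 > 0 → root in [0.189500, 0.287875]
step 4: m = 0.238687, f(m) = -0.023869 < 0 → root in [0.238687, 0.287875]
Midpoint of [0.238687, 0.287875] = 0.263281

0.26328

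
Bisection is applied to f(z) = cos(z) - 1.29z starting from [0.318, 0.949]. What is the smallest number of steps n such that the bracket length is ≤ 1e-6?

20

Initial width b − a = 0.949 − 0.318 = 0.631000.
After n steps the width is (b−a)/2^n; need (b−a)/2^n ≤ 1e-6.
So n ≥ log₂(0.631000/1e-6) = log₂(631000.0000) ≈ 19.2673.
Hence n = 20.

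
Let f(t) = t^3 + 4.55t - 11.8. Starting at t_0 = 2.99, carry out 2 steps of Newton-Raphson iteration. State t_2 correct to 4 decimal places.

f'(t) = 3t^2 + 4.55
t_0 = 2.990000: f = 28.535399, f' = 31.370300 → t_1 = 2.990000 - (28.535399)/(31.370300) = 2.080369
t_1 = 2.080369: f = 6.669380, f' = 17.533805 → t_2 = 2.080369 - (6.669380)/(17.533805) = 1.699996

1.7000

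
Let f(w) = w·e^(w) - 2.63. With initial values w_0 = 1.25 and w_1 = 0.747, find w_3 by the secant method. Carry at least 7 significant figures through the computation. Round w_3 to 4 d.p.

f(w_0) = 1.732929, f(w_1) = -1.053338
w_2 = 0.747000 - (-1.053338)·(0.747000 - 1.250000)/(-1.053338 - (1.732929)) = 0.937157; f(w_2) = -0.237705
w_3 = 0.937157 - (-0.237705)·(0.937157 - 0.747000)/(-0.237705 - (-1.053338)) = 0.992576; f(w_3) = 0.048145

0.9926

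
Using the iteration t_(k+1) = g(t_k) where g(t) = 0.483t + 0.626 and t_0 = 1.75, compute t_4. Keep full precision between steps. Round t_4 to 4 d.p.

1.2402

t_1 = g(1.750000) = 1.471250
t_2 = g(1.471250) = 1.336614
t_3 = g(1.336614) = 1.271584
t_4 = g(1.271584) = 1.240175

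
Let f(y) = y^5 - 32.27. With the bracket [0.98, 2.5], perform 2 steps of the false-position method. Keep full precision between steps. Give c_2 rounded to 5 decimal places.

1.75968

f(0.980000) = -31.366079, f(2.500000) = 65.386250
step 1: c = 1.472768, f(c) = -25.340985 < 0 → new bracket [1.472768, 2.500000]
step 2: c = 1.759684, f(c) = -15.397751 < 0 → new bracket [1.759684, 2.500000]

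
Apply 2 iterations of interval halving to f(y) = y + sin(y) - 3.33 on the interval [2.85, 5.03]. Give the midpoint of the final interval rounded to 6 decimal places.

4.212500

f(2.850000) = -0.192522, f(5.030000) = 0.750016 (opposite signs)
step 1: m = 3.940000, f(m) = -0.106246 < 0 → root in [3.940000, 5.030000]
step 2: m = 4.485000, f(m) = 0.180742 > 0 → root in [3.940000, 4.485000]
Midpoint of [3.940000, 4.485000] = 4.212500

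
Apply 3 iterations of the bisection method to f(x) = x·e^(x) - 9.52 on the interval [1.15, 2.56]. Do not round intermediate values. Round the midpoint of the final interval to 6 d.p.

f(1.150000) = -5.888078, f(2.560000) = 23.595692 (opposite signs)
step 1: m = 1.855000, f(m) = 2.336600 > 0 → root in [1.150000, 1.855000]
step 2: m = 1.502500, f(m) = -2.769407 < 0 → root in [1.502500, 1.855000]
step 3: m = 1.678750, f(m) = -0.523825 < 0 → root in [1.678750, 1.855000]
Midpoint of [1.678750, 1.855000] = 1.766875

1.766875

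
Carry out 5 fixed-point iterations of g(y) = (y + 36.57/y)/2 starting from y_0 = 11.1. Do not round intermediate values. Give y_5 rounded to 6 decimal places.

y_1 = g(11.100000) = 7.197297
y_2 = g(7.197297) = 6.139186
y_3 = g(6.139186) = 6.048001
y_4 = g(6.048001) = 6.047313
y_5 = g(6.047313) = 6.047313

6.047313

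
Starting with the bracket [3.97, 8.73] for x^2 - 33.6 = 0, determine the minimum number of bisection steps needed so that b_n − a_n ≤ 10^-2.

9

Initial width b − a = 8.73 − 3.97 = 4.760000.
After n steps the width is (b−a)/2^n; need (b−a)/2^n ≤ 10^-2.
So n ≥ log₂(4.760000/10^-2) = log₂(476.0000) ≈ 8.8948.
Hence n = 9.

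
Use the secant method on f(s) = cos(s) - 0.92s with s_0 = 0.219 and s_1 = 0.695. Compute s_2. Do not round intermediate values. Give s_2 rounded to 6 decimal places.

f(s_0) = 0.774635, f(s_1) = 0.128654
s_2 = 0.695000 - (0.128654)·(0.695000 - 0.219000)/(0.128654 - (0.774635)) = 0.789800; f(s_2) = -0.022629

0.789800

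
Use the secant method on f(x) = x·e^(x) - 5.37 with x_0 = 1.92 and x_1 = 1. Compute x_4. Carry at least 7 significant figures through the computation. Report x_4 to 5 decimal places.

1.36382

f(x_0) = 7.726240, f(x_1) = -2.651718
x_2 = 1.000000 - (-2.651718)·(1.000000 - 1.920000)/(-2.651718 - (7.726240)) = 1.235073; f(x_2) = -1.123039
x_3 = 1.235073 - (-1.123039)·(1.235073 - 1.000000)/(-1.123039 - (-2.651718)) = 1.407769; f(x_3) = 0.383311
x_4 = 1.407769 - (0.383311)·(1.407769 - 1.235073)/(0.383311 - (-1.123039)) = 1.363824; f(x_4) = -0.035916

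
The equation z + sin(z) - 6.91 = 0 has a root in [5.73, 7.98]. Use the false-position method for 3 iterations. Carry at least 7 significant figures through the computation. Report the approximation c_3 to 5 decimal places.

f(5.730000) = -1.705400, f(7.980000) = 2.062070
step 1: c = 6.748495, f(c) = 0.287195 > 0 → new bracket [5.730000, 6.748495]
step 2: c = 6.601698, f(c) = 0.004853 > 0 → new bracket [5.730000, 6.601698]
step 3: c = 6.599225, f(c) = 0.000029 > 0 → new bracket [5.730000, 6.599225]

6.59922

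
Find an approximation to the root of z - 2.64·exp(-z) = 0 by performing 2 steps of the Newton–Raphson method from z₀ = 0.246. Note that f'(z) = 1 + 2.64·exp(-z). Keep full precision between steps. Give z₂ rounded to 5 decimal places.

z_0 = 0.246000: f = -1.818275, f' = 3.064275 → z_1 = 0.246000 - (-1.818275)/(3.064275) = 0.839378
z_1 = 0.839378: f = -0.301046, f' = 2.140424 → z_2 = 0.839378 - (-0.301046)/(2.140424) = 0.980026

0.98003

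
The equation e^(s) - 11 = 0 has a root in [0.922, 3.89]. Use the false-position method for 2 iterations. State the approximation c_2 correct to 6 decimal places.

1.827822

False-position update: c = (a·f(b) − b·f(a))/(f(b) − f(a)); replace the endpoint whose sign matches f(c).
f(0.922000) = -8.485686, f(3.890000) = 37.910887
step 1: c = 1.464831, f(c) = -6.673186 < 0 → new bracket [1.464831, 3.890000]
step 2: c = 1.827822, f(c) = -4.779676 < 0 → new bracket [1.827822, 3.890000]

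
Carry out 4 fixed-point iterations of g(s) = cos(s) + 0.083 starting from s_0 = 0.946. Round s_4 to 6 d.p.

0.828658

s_1 = g(0.946000) = 0.667932
s_2 = g(0.667932) = 0.868104
s_3 = g(0.868104) = 0.729274
s_4 = g(0.729274) = 0.828658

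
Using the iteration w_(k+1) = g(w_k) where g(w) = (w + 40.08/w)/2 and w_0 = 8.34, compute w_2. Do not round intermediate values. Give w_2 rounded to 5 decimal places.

6.33533

w_1 = g(8.340000) = 6.572878
w_2 = g(6.572878) = 6.335332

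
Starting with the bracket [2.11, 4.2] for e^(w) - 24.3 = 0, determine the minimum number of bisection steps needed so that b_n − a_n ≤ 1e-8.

28

Initial width b − a = 4.2 − 2.11 = 2.090000.
After n steps the width is (b−a)/2^n; need (b−a)/2^n ≤ 1e-8.
So n ≥ log₂(2.090000/1e-8) = log₂(209000000.0000) ≈ 27.6389.
Hence n = 28.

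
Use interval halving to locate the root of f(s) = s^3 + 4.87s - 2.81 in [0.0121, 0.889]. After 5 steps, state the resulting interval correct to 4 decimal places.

f(0.012100) = -2.751071, f(0.889000) = 2.222025 (opposite signs)
step 1: m = 0.450550, f(m) = -0.524362 < 0 → root in [0.450550, 0.889000]
step 2: m = 0.669775, f(m) = 0.752264 > 0 → root in [0.450550, 0.669775]
step 3: m = 0.560163, f(m) = 0.093760 > 0 → root in [0.450550, 0.560163]
step 4: m = 0.505356, f(m) = -0.219855 < 0 → root in [0.505356, 0.560163]
step 5: m = 0.532759, f(m) = -0.064247 < 0 → root in [0.532759, 0.560163]

[0.5328, 0.5602]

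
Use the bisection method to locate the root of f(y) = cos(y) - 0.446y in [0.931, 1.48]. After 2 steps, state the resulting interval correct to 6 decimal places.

[1.068250, 1.205500]

f(0.931000) = 0.181806, f(1.480000) = -0.569408 (opposite signs)
step 1: m = 1.205500, f(m) = -0.180427 < 0 → root in [0.931000, 1.205500]
step 2: m = 1.068250, f(m) = 0.005219 > 0 → root in [1.068250, 1.205500]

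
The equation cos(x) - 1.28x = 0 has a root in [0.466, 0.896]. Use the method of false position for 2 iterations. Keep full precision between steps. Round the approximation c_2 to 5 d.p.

f(0.466000) = 0.296893, f(0.896000) = -0.522142
step 1: c = 0.621871, f(c) = 0.016795 > 0 → new bracket [0.621871, 0.896000]
step 2: c = 0.630414, f(c) = 0.000854 > 0 → new bracket [0.630414, 0.896000]

0.63041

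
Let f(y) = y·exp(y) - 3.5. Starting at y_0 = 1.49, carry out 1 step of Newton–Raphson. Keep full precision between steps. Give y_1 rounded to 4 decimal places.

1.2084

Newton update: y ← y − f(y)/f'(y).
f'(y) = (y + 1)·exp(y)
y_0 = 1.490000: f = 3.111272, f' = 11.048368 → y_1 = 1.490000 - (3.111272)/(11.048368) = 1.208395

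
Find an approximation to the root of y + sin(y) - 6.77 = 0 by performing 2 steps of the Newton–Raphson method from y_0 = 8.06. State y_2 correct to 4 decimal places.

6.8631

f'(y) = 1 + cos(y)
y_0 = 8.060000: f = 2.268853, f' = 0.795436 → y_1 = 8.060000 - (2.268853)/(0.795436) = 5.207661
y_1 = 5.207661: f = -2.442179, f' = 1.475271 → y_2 = 5.207661 - (-2.442179)/(1.475271) = 6.863071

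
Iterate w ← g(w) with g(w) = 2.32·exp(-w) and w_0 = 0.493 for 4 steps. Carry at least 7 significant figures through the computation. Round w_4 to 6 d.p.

w_1 = g(0.493000) = 1.417036
w_2 = g(1.417036) = 0.562441
w_3 = g(0.562441) = 1.321974
w_4 = g(1.321974) = 0.618532

0.618532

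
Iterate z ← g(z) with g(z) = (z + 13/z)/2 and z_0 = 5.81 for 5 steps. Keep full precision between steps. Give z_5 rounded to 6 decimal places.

z_1 = g(5.810000) = 4.023761
z_2 = g(4.023761) = 3.627285
z_3 = g(3.627285) = 3.605616
z_4 = g(3.605616) = 3.605551
z_5 = g(3.605551) = 3.605551

3.605551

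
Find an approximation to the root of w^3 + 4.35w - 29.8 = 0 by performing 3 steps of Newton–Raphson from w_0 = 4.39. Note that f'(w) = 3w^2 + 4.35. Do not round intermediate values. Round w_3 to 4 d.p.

2.6387

w_0 = 4.390000: f = 73.901019, f' = 62.166300 → w_1 = 4.390000 - (73.901019)/(62.166300) = 3.201237
w_1 = 3.201237: f = 16.931384, f' = 35.093748 → w_2 = 3.201237 - (16.931384)/(35.093748) = 2.718775
w_2 = 2.718775: f = 2.123145, f' = 26.525214 → w_3 = 2.718775 - (2.123145)/(26.525214) = 2.638733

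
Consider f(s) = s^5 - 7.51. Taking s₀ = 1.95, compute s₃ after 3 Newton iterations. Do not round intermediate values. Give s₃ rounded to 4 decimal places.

Newton update: s ← s − f(s)/f'(s).
f'(s) = 5s⁴
s_0 = 1.950000: f = 20.685062, f' = 72.295031 → s_1 = 1.950000 - (20.685062)/(72.295031) = 1.663880
s_1 = 1.663880: f = 5.242927, f' = 38.322859 → s_2 = 1.663880 - (5.242927)/(38.322859) = 1.527071
s_2 = 1.527071: f = 0.794155, f' = 27.189822 → s_3 = 1.527071 - (0.794155)/(27.189822) = 1.497863

1.4979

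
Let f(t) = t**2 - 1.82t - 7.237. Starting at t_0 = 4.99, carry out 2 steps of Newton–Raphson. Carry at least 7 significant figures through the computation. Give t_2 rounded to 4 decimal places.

f'(t) = 2t - 1.82
t_0 = 4.990000: f = 8.581300, f' = 8.160000 → t_1 = 4.990000 - (8.581300)/(8.160000) = 3.938370
t_1 = 3.938370: f = 1.105925, f' = 6.056740 → t_2 = 3.938370 - (1.105925)/(6.056740) = 3.755776

3.7558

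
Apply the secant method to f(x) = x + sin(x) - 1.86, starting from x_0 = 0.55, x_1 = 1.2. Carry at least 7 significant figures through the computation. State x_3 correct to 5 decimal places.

1.01086

f(x_0) = -0.787313, f(x_1) = 0.272039
x_2 = 1.200000 - (0.272039)·(1.200000 - 0.550000)/(0.272039 - (-0.787313)) = 1.033082; f(x_2) = 0.031963
x_3 = 1.033082 - (0.031963)·(1.033082 - 1.200000)/(0.031963 - (0.272039)) = 1.010859; f(x_3) = -0.001853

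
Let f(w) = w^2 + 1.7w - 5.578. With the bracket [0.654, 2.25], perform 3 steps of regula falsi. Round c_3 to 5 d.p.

False-position update: c = (a·f(b) − b·f(a))/(f(b) − f(a)); replace the endpoint whose sign matches f(c).
f(0.654000) = -4.038484, f(2.250000) = 3.309500
step 1: c = 1.531169, f(c) = -0.630536 < 0 → new bracket [1.531169, 2.250000]
step 2: c = 1.646205, f(c) = -0.069459 < 0 → new bracket [1.646205, 2.250000]
step 3: c = 1.658617, f(c) = -0.007340 < 0 → new bracket [1.658617, 2.250000]

1.65862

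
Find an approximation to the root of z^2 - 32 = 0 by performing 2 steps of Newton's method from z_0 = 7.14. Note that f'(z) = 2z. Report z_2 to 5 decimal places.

5.65890

z_0 = 7.140000: f = 18.979600, f' = 14.280000 → z_1 = 7.140000 - (18.979600)/(14.280000) = 5.810896
z_1 = 5.810896: f = 1.766516, f' = 11.621793 → z_2 = 5.810896 - (1.766516)/(11.621793) = 5.658896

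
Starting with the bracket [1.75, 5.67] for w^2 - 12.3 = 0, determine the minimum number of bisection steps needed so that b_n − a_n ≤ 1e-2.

Initial width b − a = 5.67 − 1.75 = 3.920000.
After n steps the width is (b−a)/2^n; need (b−a)/2^n ≤ 1e-2.
So n ≥ log₂(3.920000/1e-2) = log₂(392.0000) ≈ 8.6147.
Hence n = 9.

9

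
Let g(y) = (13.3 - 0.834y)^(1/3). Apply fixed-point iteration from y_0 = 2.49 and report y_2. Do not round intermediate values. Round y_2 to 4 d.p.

2.2528

y_1 = g(2.490000) = 2.238931
y_2 = g(2.238931) = 2.252769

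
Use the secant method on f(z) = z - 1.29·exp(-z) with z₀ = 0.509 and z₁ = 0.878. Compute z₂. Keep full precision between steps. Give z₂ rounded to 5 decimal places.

Secant update: z_(k+1) = z_k − f(z_k)·(z_k − z_(k-1))/(f(z_k) − f(z_(k-1))).
f(z_0) = -0.266414, f(z_1) = 0.341859
z_2 = 0.878000 - (0.341859)·(0.878000 - 0.509000)/(0.341859 - (-0.266414)) = 0.670616; f(z_2) = 0.010919

0.67062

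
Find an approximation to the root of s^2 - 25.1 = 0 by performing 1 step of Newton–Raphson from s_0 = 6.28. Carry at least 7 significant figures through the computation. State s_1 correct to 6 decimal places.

5.138408

f'(s) = 2s
s_0 = 6.280000: f = 14.338400, f' = 12.560000 → s_1 = 6.280000 - (14.338400)/(12.560000) = 5.138408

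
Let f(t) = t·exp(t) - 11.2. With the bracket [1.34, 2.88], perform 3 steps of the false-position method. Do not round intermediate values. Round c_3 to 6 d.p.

1.732806

f(1.340000) = -6.082482, f(2.880000) = 40.105107
step 1: c = 1.542804, f(c) = -3.983246 < 0 → new bracket [1.542804, 2.880000]
step 2: c = 1.663615, f(c) = -2.418840 < 0 → new bracket [1.663615, 2.880000]
step 3: c = 1.732806, f(c) = -1.398383 < 0 → new bracket [1.732806, 2.880000]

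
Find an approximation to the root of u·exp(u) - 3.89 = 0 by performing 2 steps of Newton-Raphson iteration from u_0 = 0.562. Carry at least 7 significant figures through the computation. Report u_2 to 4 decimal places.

1.2964

f'(u) = (u + 1)·exp(u)
u_0 = 0.562000: f = -2.904152, f' = 2.740025 → u_1 = 0.562000 - (-2.904152)/(2.740025) = 1.621900
u_1 = 1.621900: f = 4.321193, f' = 13.273893 → u_2 = 1.621900 - (4.321193)/(13.273893) = 1.296359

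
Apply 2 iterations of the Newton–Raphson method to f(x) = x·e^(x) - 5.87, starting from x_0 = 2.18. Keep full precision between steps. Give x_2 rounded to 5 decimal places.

1.46854

f'(x) = (x + 1)·e^(x)
x_0 = 2.180000: f = 13.414948, f' = 28.131254 → x_1 = 2.180000 - (13.414948)/(28.131254) = 1.703130
x_1 = 1.703130: f = 3.482072, f' = 14.843180 → x_2 = 1.703130 - (3.482072)/(14.843180) = 1.468539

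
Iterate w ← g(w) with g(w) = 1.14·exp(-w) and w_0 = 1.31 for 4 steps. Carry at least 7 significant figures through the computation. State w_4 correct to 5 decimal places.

0.69626

w_1 = g(1.310000) = 0.307595
w_2 = g(0.307595) = 0.838143
w_3 = g(0.838143) = 0.493065
w_4 = g(0.493065) = 0.696257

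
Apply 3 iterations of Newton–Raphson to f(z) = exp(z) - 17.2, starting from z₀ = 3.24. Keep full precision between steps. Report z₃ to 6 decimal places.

f'(z) = exp(z)
z_0 = 3.240000: f = 8.333722, f' = 25.533722 → z_1 = 3.240000 - (8.333722)/(25.533722) = 2.913619
z_1 = 2.913619: f = 1.223352, f' = 18.423352 → z_2 = 2.913619 - (1.223352)/(18.423352) = 2.847217
z_2 = 2.847217: f = 0.039732, f' = 17.239732 → z_3 = 2.847217 - (0.039732)/(17.239732) = 2.844912

2.844912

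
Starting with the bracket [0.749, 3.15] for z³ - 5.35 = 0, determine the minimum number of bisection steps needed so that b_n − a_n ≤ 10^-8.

Initial width b − a = 3.15 − 0.749 = 2.401000.
After n steps the width is (b−a)/2^n; need (b−a)/2^n ≤ 10^-8.
So n ≥ log₂(2.401000/10^-8) = log₂(240100000.0000) ≈ 27.8391.
Hence n = 28.

28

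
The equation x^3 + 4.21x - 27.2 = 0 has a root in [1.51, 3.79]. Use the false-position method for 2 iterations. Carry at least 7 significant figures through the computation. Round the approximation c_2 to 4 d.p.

2.4171

f(1.510000) = -17.399949, f(3.790000) = 43.195839
step 1: c = 2.164697, f(c) = -7.943043 < 0 → new bracket [2.164697, 3.790000]
step 2: c = 2.417144, f(c) = -2.901456 < 0 → new bracket [2.417144, 3.790000]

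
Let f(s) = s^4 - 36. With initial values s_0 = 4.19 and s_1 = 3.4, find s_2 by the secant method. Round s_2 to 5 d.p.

2.95820

f(s_0) = 272.216647, f(s_1) = 97.633600
s_2 = 3.400000 - (97.633600)·(3.400000 - 4.190000)/(97.633600 - (272.216647)) = 2.958201; f(s_2) = 40.579224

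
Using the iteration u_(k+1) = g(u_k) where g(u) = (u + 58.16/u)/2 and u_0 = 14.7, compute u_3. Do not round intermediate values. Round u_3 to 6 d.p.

7.627819

u_1 = g(14.700000) = 9.328231
u_2 = g(9.328231) = 7.781534
u_3 = g(7.781534) = 7.627819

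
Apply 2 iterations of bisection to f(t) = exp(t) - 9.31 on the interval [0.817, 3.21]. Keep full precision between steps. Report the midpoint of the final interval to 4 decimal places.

f(0.817000) = -7.046301, f(3.210000) = 15.469086 (opposite signs)
step 1: m = 2.013500, f(m) = -1.820515 < 0 → root in [2.013500, 3.210000]
step 2: m = 2.611750, f(m) = 4.312870 > 0 → root in [2.013500, 2.611750]
Midpoint of [2.013500, 2.611750] = 2.312625

2.3126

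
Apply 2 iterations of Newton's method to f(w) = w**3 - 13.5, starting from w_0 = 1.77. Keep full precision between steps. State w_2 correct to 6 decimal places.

2.401623

f'(w) = 3w**2
w_0 = 1.770000: f = -7.954767, f' = 9.398700 → w_1 = 1.770000 - (-7.954767)/(9.398700) = 2.616369
w_1 = 2.616369: f = 4.410055, f' = 20.536158 → w_2 = 2.616369 - (4.410055)/(20.536158) = 2.401623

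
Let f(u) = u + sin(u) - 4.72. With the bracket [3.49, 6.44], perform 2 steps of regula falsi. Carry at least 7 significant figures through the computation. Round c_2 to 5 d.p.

5.34636

f(3.490000) = -1.571401, f(6.440000) = 1.876173
step 1: c = 4.834607, f(c) = -0.877933 < 0 → new bracket [4.834607, 6.440000]
step 2: c = 5.346362, f(c) = -0.179318 < 0 → new bracket [5.346362, 6.440000]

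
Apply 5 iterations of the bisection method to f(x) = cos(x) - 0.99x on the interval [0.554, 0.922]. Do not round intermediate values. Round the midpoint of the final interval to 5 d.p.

0.74375

f(0.554000) = 0.301967, f(0.922000) = -0.308552 (opposite signs)
step 1: m = 0.738000, f(m) = 0.009196 > 0 → root in [0.738000, 0.922000]
step 2: m = 0.830000, f(m) = -0.146824 < 0 → root in [0.738000, 0.830000]
step 3: m = 0.784000, f(m) = -0.068065 < 0 → root in [0.738000, 0.784000]
step 4: m = 0.761000, f(m) = -0.029243 < 0 → root in [0.738000, 0.761000]
step 5: m = 0.749500, f(m) = -0.009975 < 0 → root in [0.738000, 0.749500]
Midpoint of [0.738000, 0.749500] = 0.743750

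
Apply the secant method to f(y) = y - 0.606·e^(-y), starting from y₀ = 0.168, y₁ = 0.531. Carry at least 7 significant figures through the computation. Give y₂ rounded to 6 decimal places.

Secant update: y_(k+1) = y_k − f(y_k)·(y_k − y_(k-1))/(f(y_k) − f(y_(k-1))).
f(y_0) = -0.344284, f(y_1) = 0.174662
y_2 = 0.531000 - (0.174662)·(0.531000 - 0.168000)/(0.174662 - (-0.344284)) = 0.408825; f(y_2) = 0.006180

0.408825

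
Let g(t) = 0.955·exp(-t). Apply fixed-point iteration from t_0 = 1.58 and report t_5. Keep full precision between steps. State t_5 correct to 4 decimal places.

t_1 = g(1.580000) = 0.196706
t_2 = g(0.196706) = 0.784467
t_3 = g(0.784467) = 0.435826
t_4 = g(0.435826) = 0.617627
t_5 = g(0.617627) = 0.514957

0.5150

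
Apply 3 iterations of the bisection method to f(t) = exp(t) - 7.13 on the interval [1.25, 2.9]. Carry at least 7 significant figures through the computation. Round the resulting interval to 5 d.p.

[1.86875, 2.07500]

f(1.250000) = -3.639657, f(2.900000) = 11.044145 (opposite signs)
step 1: m = 2.075000, f(m) = 0.834546 > 0 → root in [1.250000, 2.075000]
step 2: m = 1.662500, f(m) = -1.857524 < 0 → root in [1.662500, 2.075000]
step 3: m = 1.868750, f(m) = -0.649809 < 0 → root in [1.868750, 2.075000]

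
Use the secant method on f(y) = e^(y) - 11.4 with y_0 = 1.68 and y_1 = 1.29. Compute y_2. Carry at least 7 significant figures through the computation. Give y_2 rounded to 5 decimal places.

f(y_0) = -6.034444, f(y_1) = -7.767213
y_2 = 1.290000 - (-7.767213)·(1.290000 - 1.680000)/(-7.767213 - (-6.034444)) = 3.038192; f(y_2) = 9.467476

3.03819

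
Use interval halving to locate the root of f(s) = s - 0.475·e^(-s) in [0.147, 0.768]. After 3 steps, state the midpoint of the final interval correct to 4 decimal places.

0.3411

f(0.147000) = -0.263065, f(0.768000) = 0.547628 (opposite signs)
step 1: m = 0.457500, f(m) = 0.156890 > 0 → root in [0.147000, 0.457500]
step 2: m = 0.302250, f(m) = -0.048848 < 0 → root in [0.302250, 0.457500]
step 3: m = 0.379875, f(m) = 0.055000 > 0 → root in [0.302250, 0.379875]
Midpoint of [0.302250, 0.379875] = 0.341063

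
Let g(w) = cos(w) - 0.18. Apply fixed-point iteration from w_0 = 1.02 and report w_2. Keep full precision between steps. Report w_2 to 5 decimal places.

0.76163

w_1 = g(1.020000) = 0.343366
w_2 = g(0.343366) = 0.761627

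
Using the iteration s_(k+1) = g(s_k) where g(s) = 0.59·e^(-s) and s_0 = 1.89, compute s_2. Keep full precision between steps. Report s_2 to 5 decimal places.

0.53969

s_1 = g(1.890000) = 0.089132
s_2 = g(0.089132) = 0.539687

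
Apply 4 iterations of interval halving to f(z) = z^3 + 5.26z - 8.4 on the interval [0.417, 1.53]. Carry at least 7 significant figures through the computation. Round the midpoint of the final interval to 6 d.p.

f(0.417000) = -6.134068, f(1.530000) = 3.229377 (opposite signs)
step 1: m = 0.973500, f(m) = -2.356802 < 0 → root in [0.973500, 1.530000]
step 2: m = 1.251750, f(m) = 0.145545 > 0 → root in [0.973500, 1.251750]
step 3: m = 1.112625, f(m) = -1.170236 < 0 → root in [1.112625, 1.251750]
step 4: m = 1.182187, f(m) = -0.529507 < 0 → root in [1.182187, 1.251750]
Midpoint of [1.182187, 1.251750] = 1.216969

1.216969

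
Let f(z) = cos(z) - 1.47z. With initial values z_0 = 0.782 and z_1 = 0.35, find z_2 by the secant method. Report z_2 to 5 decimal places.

0.56221

f(z_0) = -0.440034, f(z_1) = 0.424873
z_2 = 0.350000 - (0.424873)·(0.350000 - 0.782000)/(0.424873 - (-0.440034)) = 0.562214; f(z_2) = 0.019623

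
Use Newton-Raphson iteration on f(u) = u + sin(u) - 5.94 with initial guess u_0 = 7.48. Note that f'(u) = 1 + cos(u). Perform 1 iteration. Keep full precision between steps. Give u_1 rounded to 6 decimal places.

u_0 = 7.480000: f = 2.470880, f' = 1.365325 → u_1 = 7.480000 - (2.470880)/(1.365325) = 5.670262

5.670262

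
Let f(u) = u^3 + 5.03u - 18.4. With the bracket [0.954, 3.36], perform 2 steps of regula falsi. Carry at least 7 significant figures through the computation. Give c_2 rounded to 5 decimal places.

False-position update: c = (a·f(b) − b·f(a))/(f(b) − f(a)); replace the endpoint whose sign matches f(c).
f(0.954000) = -12.733129, f(3.360000) = 36.433856
step 1: c = 1.577099, f(c) = -6.544564 < 0 → new bracket [1.577099, 3.360000]
step 2: c = 1.848591, f(c) = -2.784411 < 0 → new bracket [1.848591, 3.360000]

1.84859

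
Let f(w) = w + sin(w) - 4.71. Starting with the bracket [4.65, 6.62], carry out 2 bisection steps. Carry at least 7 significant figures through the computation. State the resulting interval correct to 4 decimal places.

[5.1425, 5.6350]

f(4.650000) = -1.058054, f(6.620000) = 2.240482 (opposite signs)
step 1: m = 5.635000, f(m) = 0.321259 > 0 → root in [4.650000, 5.635000]
step 2: m = 5.142500, f(m) = -0.476419 < 0 → root in [5.142500, 5.635000]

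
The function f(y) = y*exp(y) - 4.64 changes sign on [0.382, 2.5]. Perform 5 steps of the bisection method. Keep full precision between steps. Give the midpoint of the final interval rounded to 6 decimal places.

1.275531

f(0.382000) = -4.080289, f(2.500000) = 25.816235 (opposite signs)
step 1: m = 1.441000, f(m) = 1.448108 > 0 → root in [0.382000, 1.441000]
step 2: m = 0.911500, f(m) = -2.372141 < 0 → root in [0.911500, 1.441000]
step 3: m = 1.176250, f(m) = -0.826370 < 0 → root in [1.176250, 1.441000]
step 4: m = 1.308625, f(m) = 0.203327 > 0 → root in [1.176250, 1.308625]
step 5: m = 1.242438, f(m) = -0.336138 < 0 → root in [1.242438, 1.308625]
Midpoint of [1.242438, 1.308625] = 1.275531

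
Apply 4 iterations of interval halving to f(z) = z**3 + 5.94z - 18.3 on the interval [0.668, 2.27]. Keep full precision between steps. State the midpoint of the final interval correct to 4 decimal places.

1.9196

f(0.668000) = -14.034002, f(2.270000) = 6.880883 (opposite signs)
step 1: m = 1.469000, f(m) = -6.404095 < 0 → root in [1.469000, 2.270000]
step 2: m = 1.869500, f(m) = -0.661211 < 0 → root in [1.869500, 2.270000]
step 3: m = 2.069750, f(m) = 2.860845 > 0 → root in [1.869500, 2.069750]
step 4: m = 1.969625, f(m) = 1.040580 > 0 → root in [1.869500, 1.969625]
Midpoint of [1.869500, 1.969625] = 1.919563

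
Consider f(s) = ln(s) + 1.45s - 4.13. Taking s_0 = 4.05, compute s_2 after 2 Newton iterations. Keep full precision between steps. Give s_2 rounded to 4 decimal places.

2.2796

Newton update: s ← s − f(s)/f'(s).
f'(s) = 1/s + 1.45
s_0 = 4.050000: f = 3.141217, f' = 1.696914 → s_1 = 4.050000 - (3.141217)/(1.696914) = 2.198865
s_1 = 2.198865: f = -0.153705, f' = 1.904780 → s_2 = 2.198865 - (-0.153705)/(1.904780) = 2.279559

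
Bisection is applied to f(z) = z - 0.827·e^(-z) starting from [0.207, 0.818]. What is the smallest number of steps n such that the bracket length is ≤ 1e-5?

16

Initial width b − a = 0.818 − 0.207 = 0.611000.
After n steps the width is (b−a)/2^n; need (b−a)/2^n ≤ 1e-5.
So n ≥ log₂(0.611000/1e-5) = log₂(61100.0000) ≈ 15.8989.
Hence n = 16.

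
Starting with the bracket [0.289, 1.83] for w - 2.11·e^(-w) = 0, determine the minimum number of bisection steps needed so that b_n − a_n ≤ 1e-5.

18

Initial width b − a = 1.83 − 0.289 = 1.541000.
After n steps the width is (b−a)/2^n; need (b−a)/2^n ≤ 1e-5.
So n ≥ log₂(1.541000/1e-5) = log₂(154100.0000) ≈ 17.2335.
Hence n = 18.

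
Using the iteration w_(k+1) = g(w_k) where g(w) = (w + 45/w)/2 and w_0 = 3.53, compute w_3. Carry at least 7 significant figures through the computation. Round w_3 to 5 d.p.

w_1 = g(3.530000) = 8.138938
w_2 = g(8.138938) = 6.833957
w_3 = g(6.833957) = 6.709361

6.70936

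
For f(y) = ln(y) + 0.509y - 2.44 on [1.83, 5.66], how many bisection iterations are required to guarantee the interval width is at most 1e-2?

9

Initial width b − a = 5.66 − 1.83 = 3.830000.
After n steps the width is (b−a)/2^n; need (b−a)/2^n ≤ 1e-2.
So n ≥ log₂(3.830000/1e-2) = log₂(383.0000) ≈ 8.5812.
Hence n = 9.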